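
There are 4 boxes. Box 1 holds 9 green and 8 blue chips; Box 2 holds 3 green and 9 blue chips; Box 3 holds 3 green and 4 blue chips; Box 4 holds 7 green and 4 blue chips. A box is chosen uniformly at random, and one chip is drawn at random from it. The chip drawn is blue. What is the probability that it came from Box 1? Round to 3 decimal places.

Posterior probability ≈ 0.218

P(blue|Box 1) = 0.4706; P(blue|Box 2) = 0.75; P(blue|Box 3) = 0.5714; P(blue|Box 4) = 0.3636.
Prior × likelihood for each source: 0.25·0.4706=0.1176, 0.25·0.75=0.1875, 0.25·0.5714=0.1429, 0.25·0.3636=0.09091. Summing gives P(blue) = 0.53891.
P(Box 1 | blue) = 0.1176 / 0.53891 = 0.218.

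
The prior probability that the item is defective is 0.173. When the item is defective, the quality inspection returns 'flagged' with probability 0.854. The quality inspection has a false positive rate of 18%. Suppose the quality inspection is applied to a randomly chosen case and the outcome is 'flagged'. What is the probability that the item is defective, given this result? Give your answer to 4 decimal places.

P(H | E) ≈ 0.4981

Let H be the event that the item is defective. P(H) = 0.173, so P(¬H) = 0.827. With E the 'flagged' result, P(E|H) = 0.854 and P(E|¬H) = 0.18.
P(E) = 0.854·0.173 + 0.18·0.827 = 0.14774 + 0.14886 = 0.29660.
By Bayes' theorem, P(H|E) = 0.14774 / 0.29660 = 0.4981.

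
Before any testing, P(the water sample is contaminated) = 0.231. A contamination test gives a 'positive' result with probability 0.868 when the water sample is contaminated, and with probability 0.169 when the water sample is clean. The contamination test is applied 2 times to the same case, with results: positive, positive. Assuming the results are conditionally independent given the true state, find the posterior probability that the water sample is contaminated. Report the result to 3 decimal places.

Posterior P(H) ≈ 0.888

Let H be the event that the water sample is contaminated; start with P(H) = 0.231. P('positive'|H) = 0.868, P('positive'|¬H) = 0.169.
Update on result 1 ('positive'): P(H) ← 0.868·0.2310 / (0.868·0.2310 + 0.169·0.7690) = 0.20051/0.33047 = 0.6067.
Update on result 2 ('positive'): P(H) ← 0.868·0.6067 / (0.868·0.6067 + 0.169·0.3933) = 0.52665/0.59311 = 0.8879.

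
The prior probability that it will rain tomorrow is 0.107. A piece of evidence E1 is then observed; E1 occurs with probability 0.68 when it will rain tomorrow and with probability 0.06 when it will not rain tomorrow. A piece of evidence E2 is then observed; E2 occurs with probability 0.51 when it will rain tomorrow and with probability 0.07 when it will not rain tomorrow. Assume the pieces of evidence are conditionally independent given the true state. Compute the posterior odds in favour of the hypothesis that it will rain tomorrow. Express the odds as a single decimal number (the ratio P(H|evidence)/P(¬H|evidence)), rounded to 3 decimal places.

Prior odds = 0.107/(1−0.107) = 0.11982. In log-odds, ln(0.11982) = -2.1218.
Add log likelihood ratios: ln(11.333) + ln(7.2857) = 4.4137.
Posterior log-odds = 2.2919, so posterior odds = exp(2.2919) = 9.8938.

Posterior odds ≈ 9.894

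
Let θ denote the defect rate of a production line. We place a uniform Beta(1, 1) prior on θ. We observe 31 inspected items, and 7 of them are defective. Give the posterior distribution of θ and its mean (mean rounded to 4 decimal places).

Posterior: Beta(8, 25); mean ≈ 0.2424

Observing 7 successes and 24 failures updates Beta(1, 1) by adding the success and failure counts to the two shape parameters: α = 1+7 = 8, β = 1+24 = 25.
E[θ | data] = 8/(8+25) = 0.2424.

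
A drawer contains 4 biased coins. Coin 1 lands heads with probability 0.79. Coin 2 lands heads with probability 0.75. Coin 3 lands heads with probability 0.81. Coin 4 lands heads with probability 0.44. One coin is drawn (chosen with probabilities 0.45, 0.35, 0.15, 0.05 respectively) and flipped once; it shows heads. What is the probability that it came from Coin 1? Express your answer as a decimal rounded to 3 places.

Posterior probability ≈ 0.467

Tabulate prior·likelihood by source: [1] prior 0.45, lik 0.79, product 0.3555; [2] prior 0.35, lik 0.75, product 0.2625; [3] prior 0.15, lik 0.81, product 0.1215; [4] prior 0.05, lik 0.44, product 0.02200.
Normalizing constant = 0.76150; the posterior for Coin 1 is its product over the sum, 0.3555/0.76150 = 0.467.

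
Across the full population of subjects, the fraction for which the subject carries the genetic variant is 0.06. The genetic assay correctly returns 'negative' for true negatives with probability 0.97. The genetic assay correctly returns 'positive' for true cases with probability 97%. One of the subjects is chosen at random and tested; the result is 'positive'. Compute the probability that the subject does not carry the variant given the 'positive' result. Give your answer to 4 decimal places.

Let H be the event that the subject carries the genetic variant. P(H) = 0.06, so P(¬H) = 0.94. With E the 'positive' result, P(E|H) = 0.97 and P(E|¬H) = 0.03.
P(E) = 0.97·0.06 + 0.03·0.94 = 0.058200 + 0.028200 = 0.086400.
By Bayes' theorem, P(H|E) = 0.058200 / 0.086400 = 0.6736. Hence P(¬H|E) = 1 − 0.6736 = 0.3264.

P(¬H | E) ≈ 0.3264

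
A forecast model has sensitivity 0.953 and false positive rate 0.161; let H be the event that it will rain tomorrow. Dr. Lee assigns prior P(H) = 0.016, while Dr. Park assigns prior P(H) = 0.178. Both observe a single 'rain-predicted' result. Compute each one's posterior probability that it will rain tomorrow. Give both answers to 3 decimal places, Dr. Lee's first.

Dr. Lee: 0.088; Dr. Park: 0.562

P('+'|H) = 0.953, P('+'|¬H) = 0.161.
Dr. Lee: numerator 0.953·0.016 = 0.015248; evidence = 0.015248+0.161·0.984 = 0.17367; posterior = 0.088.
Dr. Park: numerator 0.953·0.178 = 0.16963; evidence = 0.16963+0.161·0.822 = 0.30198; posterior = 0.562.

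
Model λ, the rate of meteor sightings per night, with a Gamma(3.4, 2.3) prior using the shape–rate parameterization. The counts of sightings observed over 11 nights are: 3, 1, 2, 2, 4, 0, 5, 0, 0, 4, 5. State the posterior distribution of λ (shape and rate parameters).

The Poisson likelihood adds the total count to the shape and the number of exposure periods to the rate. Here ∑xᵢ = 26 and n = 11, so shape 3.4→29.4 and rate 2.3→13.3.

Posterior: Gamma(shape=29.4, rate=13.3)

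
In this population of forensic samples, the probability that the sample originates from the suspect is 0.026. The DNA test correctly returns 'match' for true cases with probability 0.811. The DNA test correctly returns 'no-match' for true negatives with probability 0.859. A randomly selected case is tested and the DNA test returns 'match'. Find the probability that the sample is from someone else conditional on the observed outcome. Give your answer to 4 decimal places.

P(¬H | E) ≈ 0.8669

Write H for 'the sample originates from the suspect'. Prior odds H:¬H = 0.026/0.974 = 0.026694. For the 'match' outcome, the likelihood ratio is 0.811/0.141 = 5.7518.
Posterior odds = 0.026694 × 5.7518 = 0.15354, so P(H|E) = 0.15354/(1+0.15354) = 0.1331. Then P(¬H|E) = 1 − 0.1331 = 0.8669.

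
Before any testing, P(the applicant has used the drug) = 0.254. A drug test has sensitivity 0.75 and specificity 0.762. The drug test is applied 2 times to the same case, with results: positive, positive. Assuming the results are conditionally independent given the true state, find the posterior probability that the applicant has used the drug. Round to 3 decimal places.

Posterior P(H) ≈ 0.772

Let H be the event that the applicant has used the drug; start with P(H) = 0.254. P('positive'|H) = 0.75, P('positive'|¬H) = 0.238.
Update on result 1 ('positive'): P(H) ← 0.75·0.2540 / (0.75·0.2540 + 0.238·0.7460) = 0.19050/0.36805 = 0.5176.
Update on result 2 ('positive'): P(H) ← 0.75·0.5176 / (0.75·0.5176 + 0.238·0.4824) = 0.38820/0.50301 = 0.7717.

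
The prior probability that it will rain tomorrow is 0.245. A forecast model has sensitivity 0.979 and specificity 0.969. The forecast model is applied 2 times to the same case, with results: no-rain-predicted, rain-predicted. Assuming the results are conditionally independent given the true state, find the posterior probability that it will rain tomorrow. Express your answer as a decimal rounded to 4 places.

Let H be the event that it will rain tomorrow; start with P(H) = 0.245. P('rain-predicted'|H) = 0.979, P('rain-predicted'|¬H) = 0.031.
Update on result 1 ('no-rain-predicted'): P(H) ← 0.021·0.2450 / (0.021·0.2450 + 0.969·0.7550) = 0.0051450/0.73674 = 0.0070.
Update on result 2 ('rain-predicted'): P(H) ← 0.979·0.0070 / (0.979·0.0070 + 0.031·0.9930) = 0.0068368/0.037620 = 0.1817.

Posterior P(H) ≈ 0.1817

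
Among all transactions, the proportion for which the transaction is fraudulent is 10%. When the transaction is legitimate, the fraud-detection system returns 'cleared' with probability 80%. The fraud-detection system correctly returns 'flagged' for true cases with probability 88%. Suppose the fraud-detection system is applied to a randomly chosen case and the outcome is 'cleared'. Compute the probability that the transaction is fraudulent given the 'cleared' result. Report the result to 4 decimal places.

P(H | E) ≈ 0.0164

Write H for 'the transaction is fraudulent'. Prior odds H:¬H = 0.1/0.9 = 0.11111. For the 'cleared' outcome, the likelihood ratio is 0.12/0.8 = 0.15000.
Posterior odds = 0.11111 × 0.15000 = 0.016667, so P(H|E) = 0.016667/(1+0.016667) = 0.0164.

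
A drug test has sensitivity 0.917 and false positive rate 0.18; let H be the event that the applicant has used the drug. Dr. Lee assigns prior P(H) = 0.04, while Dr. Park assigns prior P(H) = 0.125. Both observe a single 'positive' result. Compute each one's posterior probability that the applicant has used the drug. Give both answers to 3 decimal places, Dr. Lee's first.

Dr. Lee: 0.175; Dr. Park: 0.421

P('+'|H) = 0.917, P('+'|¬H) = 0.18.
Dr. Lee: numerator 0.917·0.04 = 0.036680; evidence = 0.036680+0.18·0.96 = 0.20948; posterior = 0.175.
Dr. Park: numerator 0.917·0.125 = 0.11463; evidence = 0.11463+0.18·0.875 = 0.27213; posterior = 0.421.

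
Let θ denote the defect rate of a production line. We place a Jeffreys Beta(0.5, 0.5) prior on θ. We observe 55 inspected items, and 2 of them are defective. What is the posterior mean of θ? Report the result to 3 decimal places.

The binomial likelihood is conjugate to the Beta prior: with 2 successes and 53 failures, the posterior is Beta(0.5+2, 0.5+53) = Beta(2.5, 53.5).
E[θ | data] = 2.5/(2.5+53.5) = 0.045.

Posterior mean ≈ 0.045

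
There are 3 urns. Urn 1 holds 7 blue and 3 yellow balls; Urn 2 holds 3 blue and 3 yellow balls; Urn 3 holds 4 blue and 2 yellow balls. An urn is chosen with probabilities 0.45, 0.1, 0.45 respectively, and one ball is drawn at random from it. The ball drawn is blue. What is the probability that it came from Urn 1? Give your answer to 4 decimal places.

Tabulate prior·likelihood by source: [1] prior 0.45, lik 0.7, product 0.3150; [2] prior 0.1, lik 0.5, product 0.05000; [3] prior 0.45, lik 0.6667, product 0.3000.
Normalizing constant = 0.66500; the posterior for Urn 1 is its product over the sum, 0.3150/0.66500 = 0.4737.

Posterior probability ≈ 0.4737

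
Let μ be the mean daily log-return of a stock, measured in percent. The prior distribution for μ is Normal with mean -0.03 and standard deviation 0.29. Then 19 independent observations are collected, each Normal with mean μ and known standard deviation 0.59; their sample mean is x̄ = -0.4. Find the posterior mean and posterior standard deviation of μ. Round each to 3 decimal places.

Posterior mean ≈ -0.334; posterior SD ≈ 0.123

With known σ, the Normal prior is conjugate. Weight on the data is w = (n/σ²)/(n/σ² + 1/τ₀²) = 54.5820/(54.5820+11.8906) = 0.82112.
Posterior mean = w·x̄ + (1−w)·μ₀ = 0.82112·-0.4 + 0.17888·-0.03 = -0.334. Posterior variance = 1/(54.5820+11.8906) = 0.0150438, so SD = 0.123.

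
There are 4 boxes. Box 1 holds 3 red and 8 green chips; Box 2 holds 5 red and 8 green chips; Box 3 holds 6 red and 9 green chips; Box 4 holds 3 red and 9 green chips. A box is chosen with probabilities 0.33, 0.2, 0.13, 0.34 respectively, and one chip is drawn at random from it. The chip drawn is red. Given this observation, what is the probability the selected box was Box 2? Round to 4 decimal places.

Posterior probability ≈ 0.2531

P(red|Box 1) = 0.2727; P(red|Box 2) = 0.3846; P(red|Box 3) = 0.4; P(red|Box 4) = 0.25.
Prior × likelihood for each source: 0.33·0.2727=0.09000, 0.2·0.3846=0.07692, 0.13·0.4=0.05200, 0.34·0.25=0.08500. Summing gives P(red) = 0.30392.
P(Box 2 | red) = 0.07692 / 0.30392 = 0.2531.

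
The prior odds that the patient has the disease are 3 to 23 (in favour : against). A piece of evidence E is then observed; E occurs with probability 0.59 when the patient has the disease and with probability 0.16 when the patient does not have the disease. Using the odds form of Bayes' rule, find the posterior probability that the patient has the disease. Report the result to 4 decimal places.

Prior odds = 3/23 = 0.13043.
Likelihood ratio for E = 0.59/0.16 = 3.6875.
Posterior odds = prior odds × LR = 0.48098.
Posterior probability = odds/(1+odds) = 0.48098/1.4810 = 0.3248.

Posterior probability ≈ 0.3248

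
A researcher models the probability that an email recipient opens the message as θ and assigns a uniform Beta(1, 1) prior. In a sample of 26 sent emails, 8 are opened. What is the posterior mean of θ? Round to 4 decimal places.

Posterior mean ≈ 0.3214

Observing 8 successes and 18 failures updates Beta(1, 1) by adding the success and failure counts to the two shape parameters: α = 1+8 = 9, β = 1+18 = 19.
E[θ | data] = 9/(9+19) = 0.3214.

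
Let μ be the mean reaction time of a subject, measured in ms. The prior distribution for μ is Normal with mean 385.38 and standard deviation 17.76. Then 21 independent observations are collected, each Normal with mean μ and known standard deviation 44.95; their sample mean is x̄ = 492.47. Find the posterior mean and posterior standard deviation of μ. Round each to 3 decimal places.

Prior precision 1/τ₀² = 1/17.76² = 0.00317040; data precision n/σ² = 21/44.95² = 0.0103935.
Posterior precision = 0.00317040 + 0.0103935 = 0.0135639, giving posterior SD = 1/√0.0135639 = 8.586.
Posterior mean = (0.00317040·385.38 + 0.0103935·492.47) / 0.0135639 = 467.439.

Posterior mean ≈ 467.439; posterior SD ≈ 8.586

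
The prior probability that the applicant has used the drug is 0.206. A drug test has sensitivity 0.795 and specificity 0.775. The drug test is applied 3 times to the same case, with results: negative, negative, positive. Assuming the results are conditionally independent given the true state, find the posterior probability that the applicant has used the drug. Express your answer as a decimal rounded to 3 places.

Let H be the event that the applicant has used the drug; start with P(H) = 0.206. P('positive'|H) = 0.795, P('positive'|¬H) = 0.225.
Update on result 1 ('negative'): P(H) ← 0.205·0.2060 / (0.205·0.2060 + 0.775·0.7940) = 0.042230/0.65758 = 0.0642.
Update on result 2 ('negative'): P(H) ← 0.205·0.0642 / (0.205·0.0642 + 0.775·0.9358) = 0.013165/0.73839 = 0.0178.
Update on result 3 ('positive'): P(H) ← 0.795·0.0178 / (0.795·0.0178 + 0.225·0.9822) = 0.014174/0.23516 = 0.0603.

Posterior P(H) ≈ 0.060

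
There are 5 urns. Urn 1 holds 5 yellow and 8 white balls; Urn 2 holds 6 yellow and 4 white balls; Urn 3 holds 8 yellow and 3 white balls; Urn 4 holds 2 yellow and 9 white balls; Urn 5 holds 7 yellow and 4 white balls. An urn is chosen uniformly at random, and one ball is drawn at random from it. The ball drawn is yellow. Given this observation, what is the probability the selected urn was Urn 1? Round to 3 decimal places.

P(yellow|Urn 1) = 0.3846; P(yellow|Urn 2) = 0.6; P(yellow|Urn 3) = 0.7273; P(yellow|Urn 4) = 0.1818; P(yellow|Urn 5) = 0.6364.
Prior × likelihood for each source: 0.2·0.3846=0.07692, 0.2·0.6=0.1200, 0.2·0.7273=0.1455, 0.2·0.1818=0.03636, 0.2·0.6364=0.1273. Summing gives P(yellow) = 0.50601.
P(Urn 1 | yellow) = 0.07692 / 0.50601 = 0.152.

Posterior probability ≈ 0.152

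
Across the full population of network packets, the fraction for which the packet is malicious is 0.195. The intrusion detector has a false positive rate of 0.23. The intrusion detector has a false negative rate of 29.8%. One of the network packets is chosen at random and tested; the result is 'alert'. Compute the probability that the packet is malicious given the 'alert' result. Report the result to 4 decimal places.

Let H be the event that the packet is malicious. P(H) = 0.195, so P(¬H) = 0.805. With E the 'alert' result, P(E|H) = 0.702 and P(E|¬H) = 0.23.
P(E) = 0.702·0.195 + 0.23·0.805 = 0.13689 + 0.18515 = 0.32204.
By Bayes' theorem, P(H|E) = 0.13689 / 0.32204 = 0.4251.

P(H | E) ≈ 0.4251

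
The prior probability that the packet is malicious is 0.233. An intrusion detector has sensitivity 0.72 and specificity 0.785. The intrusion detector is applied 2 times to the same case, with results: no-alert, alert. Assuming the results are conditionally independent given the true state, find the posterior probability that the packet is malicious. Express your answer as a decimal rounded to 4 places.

Let H be the event that the packet is malicious; start with P(H) = 0.233. P('alert'|H) = 0.72, P('alert'|¬H) = 0.215.
Update on result 1 ('no-alert'): P(H) ← 0.28·0.2330 / (0.28·0.2330 + 0.785·0.7670) = 0.065240/0.66734 = 0.0978.
Update on result 2 ('alert'): P(H) ← 0.72·0.0978 / (0.72·0.0978 + 0.215·0.9022) = 0.070389/0.26437 = 0.2663.

Posterior P(H) ≈ 0.2663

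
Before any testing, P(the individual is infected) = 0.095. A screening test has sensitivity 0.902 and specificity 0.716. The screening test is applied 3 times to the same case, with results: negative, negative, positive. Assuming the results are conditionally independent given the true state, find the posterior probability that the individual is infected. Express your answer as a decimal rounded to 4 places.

Posterior P(H) ≈ 0.0062

With H the event that the individual is infected, the joint likelihood of the observed sequence is P(data|H) = 0.098·0.098·0.902 = 0.0086628 and P(data|¬H) = 0.716·0.716·0.284 = 0.14559.
Bayes: P(H|data) = 0.095·0.0086628 / (0.095·0.0086628 + 0.905·0.14559) = 0.00082297/0.13259 = 0.0062.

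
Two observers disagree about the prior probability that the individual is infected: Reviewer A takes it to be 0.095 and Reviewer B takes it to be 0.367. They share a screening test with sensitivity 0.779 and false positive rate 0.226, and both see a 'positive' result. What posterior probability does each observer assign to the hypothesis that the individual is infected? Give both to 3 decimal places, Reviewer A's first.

The likelihood ratio for a 'positive' result is 0.779/0.226 = 3.4469.
Reviewer A: prior odds 0.095/0.905 = 0.10497; posterior odds 0.36183; posterior probability 0.266.
Reviewer B: prior odds 0.367/0.633 = 0.57978; posterior odds 1.9984; posterior probability 0.666.

Reviewer A: 0.266; Reviewer B: 0.666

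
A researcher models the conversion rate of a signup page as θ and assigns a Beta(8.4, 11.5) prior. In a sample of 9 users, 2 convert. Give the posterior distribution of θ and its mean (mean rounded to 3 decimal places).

Posterior: Beta(10.4, 18.5); mean ≈ 0.360

Observing 2 successes and 7 failures updates Beta(8.4, 11.5) by adding the success and failure counts to the two shape parameters: α = 8.4+2 = 10.4, β = 11.5+7 = 18.5.
Posterior mean = α/(α+β) = 10.4/28.9 = 0.360.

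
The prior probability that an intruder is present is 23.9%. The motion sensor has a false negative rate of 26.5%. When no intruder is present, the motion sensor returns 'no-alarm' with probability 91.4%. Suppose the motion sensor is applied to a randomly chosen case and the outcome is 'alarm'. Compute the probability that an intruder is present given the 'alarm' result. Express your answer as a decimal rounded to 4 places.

P(H | E) ≈ 0.7286

Write H for 'an intruder is present'. Prior odds H:¬H = 0.239/0.761 = 0.31406. For the 'alarm' outcome, the likelihood ratio is 0.735/0.086 = 8.5465.
Posterior odds = 0.31406 × 8.5465 = 2.6841, so P(H|E) = 2.6841/(1+2.6841) = 0.7286.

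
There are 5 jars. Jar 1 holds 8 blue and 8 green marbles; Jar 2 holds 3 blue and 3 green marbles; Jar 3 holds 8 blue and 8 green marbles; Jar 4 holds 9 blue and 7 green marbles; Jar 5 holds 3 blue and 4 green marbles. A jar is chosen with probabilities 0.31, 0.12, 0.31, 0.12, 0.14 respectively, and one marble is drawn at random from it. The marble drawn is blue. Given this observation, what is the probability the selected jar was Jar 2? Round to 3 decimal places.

Posterior probability ≈ 0.121

Tabulate prior·likelihood by source: [1] prior 0.31, lik 0.5, product 0.1550; [2] prior 0.12, lik 0.5, product 0.06000; [3] prior 0.31, lik 0.5, product 0.1550; [4] prior 0.12, lik 0.5625, product 0.06750; [5] prior 0.14, lik 0.4286, product 0.06000.
Normalizing constant = 0.49750; the posterior for Jar 2 is its product over the sum, 0.06000/0.49750 = 0.121.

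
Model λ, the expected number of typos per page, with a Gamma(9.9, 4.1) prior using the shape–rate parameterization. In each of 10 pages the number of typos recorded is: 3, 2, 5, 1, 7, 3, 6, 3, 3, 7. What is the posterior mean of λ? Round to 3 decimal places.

Posterior mean ≈ 3.539

The Poisson likelihood adds the total count to the shape and the number of exposure periods to the rate. Here ∑xᵢ = 40 and n = 10, so shape 9.9→49.9 and rate 4.1→14.1.
Posterior mean = shape/rate = 49.9/14.1 = 3.539.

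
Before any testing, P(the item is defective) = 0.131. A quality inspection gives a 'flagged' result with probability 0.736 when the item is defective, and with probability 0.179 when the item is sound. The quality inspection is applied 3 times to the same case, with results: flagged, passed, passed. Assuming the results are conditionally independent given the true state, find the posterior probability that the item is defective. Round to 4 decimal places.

Posterior P(H) ≈ 0.0602

With H the event that the item is defective, the joint likelihood of the observed sequence is P(data|H) = 0.736·0.264·0.264 = 0.051296 and P(data|¬H) = 0.179·0.821·0.821 = 0.12065.
Bayes: P(H|data) = 0.131·0.051296 / (0.131·0.051296 + 0.869·0.12065) = 0.0067198/0.11157 = 0.0602.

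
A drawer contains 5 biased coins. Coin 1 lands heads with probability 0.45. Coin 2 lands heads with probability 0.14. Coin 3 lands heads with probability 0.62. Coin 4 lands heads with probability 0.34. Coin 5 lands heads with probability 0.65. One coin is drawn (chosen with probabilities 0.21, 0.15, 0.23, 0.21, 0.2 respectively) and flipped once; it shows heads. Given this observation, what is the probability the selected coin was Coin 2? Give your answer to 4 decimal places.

Posterior probability ≈ 0.0457

Tabulate prior·likelihood by source: [1] prior 0.21, lik 0.45, product 0.09450; [2] prior 0.15, lik 0.14, product 0.02100; [3] prior 0.23, lik 0.62, product 0.1426; [4] prior 0.21, lik 0.34, product 0.07140; [5] prior 0.2, lik 0.65, product 0.1300.
Normalizing constant = 0.45950; the posterior for Coin 2 is its product over the sum, 0.02100/0.45950 = 0.0457.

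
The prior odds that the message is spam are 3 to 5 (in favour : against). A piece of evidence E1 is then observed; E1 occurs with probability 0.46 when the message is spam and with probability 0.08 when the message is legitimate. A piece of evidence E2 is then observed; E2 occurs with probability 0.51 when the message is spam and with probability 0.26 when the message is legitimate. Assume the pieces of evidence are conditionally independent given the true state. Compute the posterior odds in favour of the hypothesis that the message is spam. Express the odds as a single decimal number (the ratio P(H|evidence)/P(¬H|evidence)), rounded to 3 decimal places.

Prior odds = 3/5 = 0.60000. In log-odds, ln(0.60000) = -0.51083.
Add log likelihood ratios: ln(5.7500) + ln(1.9615) = 2.4229.
Posterior log-odds = 1.9121, so posterior odds = exp(1.9121) = 6.7673.

Posterior odds ≈ 6.767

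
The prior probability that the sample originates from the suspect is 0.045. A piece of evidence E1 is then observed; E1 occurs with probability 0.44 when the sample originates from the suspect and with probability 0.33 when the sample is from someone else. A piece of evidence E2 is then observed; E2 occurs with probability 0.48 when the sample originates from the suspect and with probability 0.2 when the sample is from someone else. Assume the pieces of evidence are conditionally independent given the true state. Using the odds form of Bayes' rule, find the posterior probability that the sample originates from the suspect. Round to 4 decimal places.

Posterior probability ≈ 0.1310

Prior odds = 0.045/(1−0.045) = 0.047120.
Likelihood ratio for E1 = 0.44/0.33 = 1.3333.
Likelihood ratio for E2 = 0.48/0.2 = 2.4000.
Posterior odds = prior odds × LR₁ × LR₂ = 0.15079.
Posterior probability = odds/(1+odds) = 0.15079/1.1508 = 0.1310.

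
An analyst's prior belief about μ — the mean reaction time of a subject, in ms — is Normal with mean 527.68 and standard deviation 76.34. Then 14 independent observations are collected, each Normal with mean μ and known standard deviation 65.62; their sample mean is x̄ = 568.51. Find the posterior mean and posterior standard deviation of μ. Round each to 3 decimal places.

With known σ, the Normal prior is conjugate. Weight on the data is w = (n/σ²)/(n/σ² + 1/τ₀²) = 0.00325129/(0.00325129+0.00017159) = 0.94987.
Posterior mean = w·x̄ + (1−w)·μ₀ = 0.94987·568.51 + 0.050131·527.68 = 566.463. Posterior variance = 1/(0.00325129+0.00017159) = 292.152, so SD = 17.092.

Posterior mean ≈ 566.463; posterior SD ≈ 17.092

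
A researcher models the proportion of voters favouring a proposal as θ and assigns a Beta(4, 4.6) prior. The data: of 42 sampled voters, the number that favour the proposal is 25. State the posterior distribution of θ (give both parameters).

Posterior: Beta(29, 21.6)

The binomial likelihood is conjugate to the Beta prior: with 25 successes and 17 failures, the posterior is Beta(4+25, 4.6+17) = Beta(29, 21.6).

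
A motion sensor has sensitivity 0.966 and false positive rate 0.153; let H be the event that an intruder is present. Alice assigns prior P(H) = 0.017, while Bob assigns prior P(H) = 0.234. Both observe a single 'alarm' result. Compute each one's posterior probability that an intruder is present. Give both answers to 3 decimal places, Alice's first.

P('+'|H) = 0.966, P('+'|¬H) = 0.153.
Alice: numerator 0.966·0.017 = 0.016422; evidence = 0.016422+0.153·0.983 = 0.16682; posterior = 0.098.
Bob: numerator 0.966·0.234 = 0.22604; evidence = 0.22604+0.153·0.766 = 0.34324; posterior = 0.659.

Alice: 0.098; Bob: 0.659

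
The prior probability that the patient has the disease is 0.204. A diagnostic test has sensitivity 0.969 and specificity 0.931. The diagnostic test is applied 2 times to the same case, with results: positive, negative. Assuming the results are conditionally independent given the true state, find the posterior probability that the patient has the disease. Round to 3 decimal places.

Let H be the event that the patient has the disease; start with P(H) = 0.204. P('positive'|H) = 0.969, P('positive'|¬H) = 0.069.
Update on result 1 ('positive'): P(H) ← 0.969·0.2040 / (0.969·0.2040 + 0.069·0.7960) = 0.19768/0.25260 = 0.7826.
Update on result 2 ('negative'): P(H) ← 0.031·0.7826 / (0.031·0.7826 + 0.931·0.2174) = 0.024260/0.22669 = 0.1070.

Posterior P(H) ≈ 0.107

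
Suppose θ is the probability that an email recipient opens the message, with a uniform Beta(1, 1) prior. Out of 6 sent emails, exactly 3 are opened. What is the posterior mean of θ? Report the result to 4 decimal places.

Posterior mean ≈ 0.5000

Observing 3 successes and 3 failures updates Beta(1, 1) by adding the success and failure counts to the two shape parameters: α = 1+3 = 4, β = 1+3 = 4.
Posterior mean = α/(α+β) = 4/8 = 0.5000.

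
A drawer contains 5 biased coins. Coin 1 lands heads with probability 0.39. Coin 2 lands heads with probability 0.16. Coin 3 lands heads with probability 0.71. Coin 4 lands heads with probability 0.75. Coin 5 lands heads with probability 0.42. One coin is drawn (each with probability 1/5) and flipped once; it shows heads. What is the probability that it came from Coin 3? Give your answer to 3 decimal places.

Posterior probability ≈ 0.292

Tabulate prior·likelihood by source: [1] prior 0.2, lik 0.39, product 0.07800; [2] prior 0.2, lik 0.16, product 0.03200; [3] prior 0.2, lik 0.71, product 0.1420; [4] prior 0.2, lik 0.75, product 0.1500; [5] prior 0.2, lik 0.42, product 0.08400.
Normalizing constant = 0.48600; the posterior for Coin 3 is its product over the sum, 0.1420/0.48600 = 0.292.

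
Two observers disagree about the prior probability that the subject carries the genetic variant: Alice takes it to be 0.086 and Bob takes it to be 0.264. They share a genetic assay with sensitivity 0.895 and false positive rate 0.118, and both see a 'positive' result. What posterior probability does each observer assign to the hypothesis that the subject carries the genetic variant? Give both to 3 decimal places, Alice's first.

Alice: 0.416; Bob: 0.731

P('+'|H) = 0.895, P('+'|¬H) = 0.118.
Alice: numerator 0.895·0.086 = 0.076970; evidence = 0.076970+0.118·0.914 = 0.18482; posterior = 0.416.
Bob: numerator 0.895·0.264 = 0.23628; evidence = 0.23628+0.118·0.736 = 0.32313; posterior = 0.731.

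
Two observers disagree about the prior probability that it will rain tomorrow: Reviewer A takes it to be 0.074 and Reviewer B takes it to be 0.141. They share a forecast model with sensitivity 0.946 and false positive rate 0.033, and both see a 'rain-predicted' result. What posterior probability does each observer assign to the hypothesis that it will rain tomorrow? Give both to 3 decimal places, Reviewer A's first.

Reviewer A: 0.696; Reviewer B: 0.825

P('+'|H) = 0.946, P('+'|¬H) = 0.033.
Reviewer A: numerator 0.946·0.074 = 0.070004; evidence = 0.070004+0.033·0.926 = 0.10056; posterior = 0.696.
Reviewer B: numerator 0.946·0.141 = 0.13339; evidence = 0.13339+0.033·0.859 = 0.16173; posterior = 0.825.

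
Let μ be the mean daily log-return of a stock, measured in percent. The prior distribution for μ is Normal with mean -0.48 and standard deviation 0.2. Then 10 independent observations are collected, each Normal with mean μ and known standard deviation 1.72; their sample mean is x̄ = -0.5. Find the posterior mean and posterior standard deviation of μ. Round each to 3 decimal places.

Prior precision 1/τ₀² = 1/0.2² = 25.0000; data precision n/σ² = 10/1.72² = 3.38021.
Posterior precision = 25.0000 + 3.38021 = 28.3802, giving posterior SD = 1/√28.3802 = 0.188.
Posterior mean = (25.0000·-0.48 + 3.38021·-0.5) / 28.3802 = -0.482.

Posterior mean ≈ -0.482; posterior SD ≈ 0.188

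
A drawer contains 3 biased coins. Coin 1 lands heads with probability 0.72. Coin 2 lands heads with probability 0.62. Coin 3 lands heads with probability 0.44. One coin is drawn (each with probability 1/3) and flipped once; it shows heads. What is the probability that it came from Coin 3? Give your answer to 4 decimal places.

Tabulate prior·likelihood by source: [1] prior 0.333333, lik 0.72, product 0.2400; [2] prior 0.333333, lik 0.62, product 0.2067; [3] prior 0.333333, lik 0.44, product 0.1467.
Normalizing constant = 0.59333; the posterior for Coin 3 is its product over the sum, 0.1467/0.59333 = 0.2472.

Posterior probability ≈ 0.2472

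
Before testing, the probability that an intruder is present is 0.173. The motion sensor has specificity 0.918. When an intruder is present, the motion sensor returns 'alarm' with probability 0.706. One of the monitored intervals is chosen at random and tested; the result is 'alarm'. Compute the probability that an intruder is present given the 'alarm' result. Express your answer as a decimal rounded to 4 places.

Write H for 'an intruder is present'. Prior odds H:¬H = 0.173/0.827 = 0.20919. For the 'alarm' outcome, the likelihood ratio is 0.706/0.082 = 8.6098.
Posterior odds = 0.20919 × 8.6098 = 1.8011, so P(H|E) = 1.8011/(1+1.8011) = 0.6430.

P(H | E) ≈ 0.6430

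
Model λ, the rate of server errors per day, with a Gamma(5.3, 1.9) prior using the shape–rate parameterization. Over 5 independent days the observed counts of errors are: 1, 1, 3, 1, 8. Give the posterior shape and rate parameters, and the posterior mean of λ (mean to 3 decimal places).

Posterior: Gamma(shape=19.3, rate=6.9); mean ≈ 2.797

Total count ∑xᵢ = 14 over n = 5 days.
Gamma is conjugate to the Poisson likelihood: posterior is Gamma(shape = 5.3+14 = 19.3, rate = 1.9+5 = 6.9).
Posterior mean = shape/rate = 19.3/6.9 = 2.797.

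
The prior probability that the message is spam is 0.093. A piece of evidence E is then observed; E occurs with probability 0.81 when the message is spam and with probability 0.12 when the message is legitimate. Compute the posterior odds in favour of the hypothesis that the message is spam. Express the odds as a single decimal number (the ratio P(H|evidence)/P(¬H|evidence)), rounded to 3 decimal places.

Prior odds = 0.093/(1−0.093) = 0.10254. In log-odds, ln(0.10254) = -2.2775.
Add log likelihood ratio: ln(6.7500) = 1.9095.
Posterior log-odds = -0.36800, so posterior odds = exp(-0.36800) = 0.69212.

Posterior odds ≈ 0.692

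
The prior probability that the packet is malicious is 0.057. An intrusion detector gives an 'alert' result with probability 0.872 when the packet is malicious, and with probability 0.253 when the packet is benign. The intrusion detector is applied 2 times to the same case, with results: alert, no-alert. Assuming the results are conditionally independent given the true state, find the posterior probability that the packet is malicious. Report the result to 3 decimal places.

With H the event that the packet is malicious, the joint likelihood of the observed sequence is P(data|H) = 0.872·0.128 = 0.11162 and P(data|¬H) = 0.253·0.747 = 0.18899.
Bayes: P(H|data) = 0.057·0.11162 / (0.057·0.11162 + 0.943·0.18899) = 0.0063621/0.18458 = 0.0345.

Posterior P(H) ≈ 0.034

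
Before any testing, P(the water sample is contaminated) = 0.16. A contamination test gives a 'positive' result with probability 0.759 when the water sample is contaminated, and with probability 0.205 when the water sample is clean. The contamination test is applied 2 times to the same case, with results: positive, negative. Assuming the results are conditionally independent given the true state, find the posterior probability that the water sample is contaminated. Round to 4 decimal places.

Let H be the event that the water sample is contaminated; start with P(H) = 0.16. P('positive'|H) = 0.759, P('positive'|¬H) = 0.205.
Update on result 1 ('positive'): P(H) ← 0.759·0.1600 / (0.759·0.1600 + 0.205·0.8400) = 0.12144/0.29364 = 0.4136.
Update on result 2 ('negative'): P(H) ← 0.241·0.4136 / (0.241·0.4136 + 0.795·0.5864) = 0.099670/0.56588 = 0.1761.

Posterior P(H) ≈ 0.1761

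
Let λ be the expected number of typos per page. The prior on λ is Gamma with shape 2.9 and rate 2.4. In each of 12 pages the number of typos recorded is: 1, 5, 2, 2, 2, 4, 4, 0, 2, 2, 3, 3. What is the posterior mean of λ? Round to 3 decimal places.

Posterior mean ≈ 2.285

The Poisson likelihood adds the total count to the shape and the number of exposure periods to the rate. Here ∑xᵢ = 30 and n = 12, so shape 2.9→32.9 and rate 2.4→14.4.
Posterior mean = shape/rate = 32.9/14.4 = 2.285.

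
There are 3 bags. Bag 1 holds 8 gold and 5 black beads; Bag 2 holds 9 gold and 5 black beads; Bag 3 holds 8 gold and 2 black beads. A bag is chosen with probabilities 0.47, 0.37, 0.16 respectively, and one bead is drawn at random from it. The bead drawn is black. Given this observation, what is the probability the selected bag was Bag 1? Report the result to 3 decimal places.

P(black|Bag 1) = 0.3846; P(black|Bag 2) = 0.3571; P(black|Bag 3) = 0.2.
Prior × likelihood for each source: 0.47·0.3846=0.1808, 0.37·0.3571=0.1321, 0.16·0.2=0.03200. Summing gives P(black) = 0.34491.
P(Bag 1 | black) = 0.1808 / 0.34491 = 0.524.

Posterior probability ≈ 0.524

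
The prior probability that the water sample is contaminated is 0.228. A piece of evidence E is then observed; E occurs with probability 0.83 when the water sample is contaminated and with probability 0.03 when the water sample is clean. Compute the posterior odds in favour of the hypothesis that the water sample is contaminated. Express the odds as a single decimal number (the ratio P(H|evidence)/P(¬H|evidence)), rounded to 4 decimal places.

Prior odds = 0.228/(1−0.228) = 0.29534. In log-odds, ln(0.29534) = -1.2196.
Add log likelihood ratio: ln(27.667) = 3.3202.
Posterior log-odds = 2.1006, so posterior odds = exp(2.1006) = 8.1710.

Posterior odds ≈ 8.1710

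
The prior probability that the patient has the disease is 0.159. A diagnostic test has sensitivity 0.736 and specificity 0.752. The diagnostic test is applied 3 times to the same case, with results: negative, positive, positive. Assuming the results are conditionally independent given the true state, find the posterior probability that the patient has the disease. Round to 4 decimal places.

Let H be the event that the patient has the disease; start with P(H) = 0.159. P('positive'|H) = 0.736, P('positive'|¬H) = 0.248.
Update on result 1 ('negative'): P(H) ← 0.264·0.1590 / (0.264·0.1590 + 0.752·0.8410) = 0.041976/0.67441 = 0.0622.
Update on result 2 ('positive'): P(H) ← 0.736·0.0622 / (0.736·0.0622 + 0.248·0.9378) = 0.045810/0.27837 = 0.1646.
Update on result 3 ('positive'): P(H) ← 0.736·0.1646 / (0.736·0.1646 + 0.248·0.8354) = 0.12112/0.32831 = 0.3689.

Posterior P(H) ≈ 0.3689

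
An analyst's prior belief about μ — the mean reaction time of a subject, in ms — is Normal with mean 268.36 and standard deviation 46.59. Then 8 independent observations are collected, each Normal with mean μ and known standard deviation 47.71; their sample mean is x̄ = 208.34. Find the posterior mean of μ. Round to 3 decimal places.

With known σ, the Normal prior is conjugate. Weight on the data is w = (n/σ²)/(n/σ² + 1/τ₀²) = 0.00351456/(0.00351456+0.00046070) = 0.88411.
Posterior mean = w·x̄ + (1−w)·μ₀ = 0.88411·208.34 + 0.11589·268.36 = 215.296.

Posterior mean ≈ 215.296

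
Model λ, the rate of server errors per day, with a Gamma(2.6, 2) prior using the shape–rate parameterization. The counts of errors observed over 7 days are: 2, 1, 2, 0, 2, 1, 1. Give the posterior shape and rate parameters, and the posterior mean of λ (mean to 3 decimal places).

The Poisson likelihood adds the total count to the shape and the number of exposure periods to the rate. Here ∑xᵢ = 9 and n = 7, so shape 2.6→11.6 and rate 2→9.
E[λ | data] = 11.6/9 = 1.289.

Posterior: Gamma(shape=11.6, rate=9); mean ≈ 1.289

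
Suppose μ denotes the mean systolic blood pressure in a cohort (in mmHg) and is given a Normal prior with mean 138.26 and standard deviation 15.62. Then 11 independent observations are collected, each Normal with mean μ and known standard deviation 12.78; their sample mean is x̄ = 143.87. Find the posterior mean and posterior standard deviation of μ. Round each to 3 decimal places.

Prior precision 1/τ₀² = 1/15.62² = 0.00409862; data precision n/σ² = 11/12.78² = 0.0673490.
Posterior precision = 0.00409862 + 0.0673490 = 0.0714476, giving posterior SD = 1/√0.0714476 = 3.741.
Posterior mean = (0.00409862·138.26 + 0.0673490·143.87) / 0.0714476 = 143.548.

Posterior mean ≈ 143.548; posterior SD ≈ 3.741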